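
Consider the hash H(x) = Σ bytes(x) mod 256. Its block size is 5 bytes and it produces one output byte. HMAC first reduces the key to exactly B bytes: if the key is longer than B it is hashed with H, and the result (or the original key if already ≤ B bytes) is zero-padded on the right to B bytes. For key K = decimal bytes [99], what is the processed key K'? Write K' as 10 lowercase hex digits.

Key decimal bytes [99] = 63 is 1 byte ≤ B = 5; zero-pad to 5 bytes: K' = 63 00 00 00 00.

6300000000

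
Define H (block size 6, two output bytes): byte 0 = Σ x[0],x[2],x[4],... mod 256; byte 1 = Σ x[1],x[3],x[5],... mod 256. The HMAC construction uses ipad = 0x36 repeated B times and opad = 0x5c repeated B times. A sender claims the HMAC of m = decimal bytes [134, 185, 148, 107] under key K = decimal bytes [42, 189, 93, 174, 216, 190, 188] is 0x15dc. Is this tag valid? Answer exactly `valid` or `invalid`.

Key decimal bytes [42, 189, 93, 174, 216, 190, 188] = 2a bd 5d ae d8 be bc is 7 bytes > B = 6, so hash it first: H(key) = 1b 29, then zero-pad to 6 bytes: K' = 1b 29 00 00 00 00.
K' ⊕ ipad = 2d 1f 36 36 36 36; K' ⊕ opad = 47 75 5c 5c 5c 5c.
Inner hash: even-index sum = 435 mod 256 = 179; odd-index sum = 431 mod 256 = 175 → b3 af.
Outer hash (recomputed tag): even-index sum = 434 mod 256 = 178; odd-index sum = 476 mod 256 = 220 → b2 dc.
Recomputed tag = b2dc; claimed = 15dc → mismatch.

invalid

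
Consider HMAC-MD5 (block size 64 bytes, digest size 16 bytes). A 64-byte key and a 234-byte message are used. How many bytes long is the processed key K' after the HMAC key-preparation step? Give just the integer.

64

Key is 64 ≤ 64 bytes, zero-padded: |K'| = 64.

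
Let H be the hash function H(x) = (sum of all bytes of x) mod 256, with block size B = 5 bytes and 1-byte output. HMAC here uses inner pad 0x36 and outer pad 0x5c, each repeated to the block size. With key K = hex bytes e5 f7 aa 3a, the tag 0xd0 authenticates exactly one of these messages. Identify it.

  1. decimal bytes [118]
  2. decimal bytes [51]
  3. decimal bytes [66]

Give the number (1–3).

Key hex bytes e5 f7 aa 3a is 4 bytes ≤ B = 5; zero-pad to 5 bytes: K' = e5 f7 aa 3a 00.
K' ⊕ ipad = d3 c1 9c 0c 36; K' ⊕ opad = b9 ab f6 66 5c.
m1: inner = H(d3 c1 9c 0c 36 76) = e8; tag = H(b9 ab f6 66 5c e8) = 04
m2: inner = H(d3 c1 9c 0c 36 33) = a5; tag = H(b9 ab f6 66 5c a5) = c1
m3: inner = H(d3 c1 9c 0c 36 42) = b4; tag = H(b9 ab f6 66 5c b4) = d0 ← matches

3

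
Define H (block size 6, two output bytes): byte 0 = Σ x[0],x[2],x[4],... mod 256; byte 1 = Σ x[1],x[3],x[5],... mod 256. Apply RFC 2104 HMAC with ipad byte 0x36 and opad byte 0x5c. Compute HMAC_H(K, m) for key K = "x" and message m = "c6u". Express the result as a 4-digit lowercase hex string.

Key "x" = 78 is 1 byte ≤ B = 6; zero-pad to 6 bytes: K' = 78 00 00 00 00 00.
K' ⊕ ipad = 4e 36 36 36 36 36.  K' ⊕ opad = 24 5c 5c 5c 5c 5c.
Inner input = (K'⊕ipad) ∥ m = 4e 36 36 36 36 36 ∥ 63 36 75.
Inner hash: even-index sum = 402 mod 256 = 146; odd-index sum = 216 mod 256 = 216 → 92 d8.
Outer input = (K'⊕opad) ∥ inner = 24 5c 5c 5c 5c 5c ∥ 92 d8.
Outer hash (tag): even-index sum = 366 mod 256 = 110; odd-index sum = 492 mod 256 = 236 → 6e ec.

6eec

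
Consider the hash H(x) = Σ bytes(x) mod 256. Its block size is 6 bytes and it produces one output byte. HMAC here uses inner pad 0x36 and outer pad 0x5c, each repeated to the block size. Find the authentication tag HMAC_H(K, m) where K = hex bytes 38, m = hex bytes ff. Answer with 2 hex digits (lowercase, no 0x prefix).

4b

Key hex bytes 38 is 1 byte ≤ B = 6; zero-pad to 6 bytes: K' = 38 00 00 00 00 00.
K' ⊕ ipad = 0e 36 36 36 36 36.  K' ⊕ opad = 64 5c 5c 5c 5c 5c.
Inner input = (K'⊕ipad) ∥ m = 0e 36 36 36 36 36 ∥ ff.
Inner hash: sum = 14+54+54+54+54+54+255 = 539; mod 256 = 27 → 1b.
Outer input = (K'⊕opad) ∥ inner = 64 5c 5c 5c 5c 5c ∥ 1b.
Outer hash (tag): sum = 100+92+92+92+92+92+27 = 587; mod 256 = 75 → 4b.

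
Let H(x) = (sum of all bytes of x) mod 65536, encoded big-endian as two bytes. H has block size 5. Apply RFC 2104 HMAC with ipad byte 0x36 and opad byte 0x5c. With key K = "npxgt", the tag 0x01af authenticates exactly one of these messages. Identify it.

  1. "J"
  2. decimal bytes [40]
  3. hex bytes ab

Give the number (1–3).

Key "npxgt" = 6e 70 78 67 74 is exactly B = 5 bytes: K' = 6e 70 78 67 74.
K' ⊕ ipad = 58 46 4e 51 42; K' ⊕ opad = 32 2c 24 3b 28.
m1: inner = H(58 46 4e 51 42 4a) = 01 c9; tag = H(32 2c 24 3b 28 01 c9) = 01af ← matches
m2: inner = H(58 46 4e 51 42 28) = 01 a7; tag = H(32 2c 24 3b 28 01 a7) = 018d
m3: inner = H(58 46 4e 51 42 ab) = 02 2a; tag = H(32 2c 24 3b 28 02 2a) = 0111

1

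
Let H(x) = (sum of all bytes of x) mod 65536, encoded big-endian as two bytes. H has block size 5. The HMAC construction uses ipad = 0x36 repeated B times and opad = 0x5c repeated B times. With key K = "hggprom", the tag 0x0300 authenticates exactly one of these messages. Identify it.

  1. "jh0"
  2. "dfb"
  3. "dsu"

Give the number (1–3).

3

Key "hggprom" = 68 67 67 70 72 6f 6d is 7 bytes > B = 5, so hash it first: H(key) = 02 f4, then zero-pad to 5 bytes: K' = 02 f4 00 00 00.
K' ⊕ ipad = 34 c2 36 36 36; K' ⊕ opad = 5e a8 5c 5c 5c.
m1: inner = H(34 c2 36 36 36 6a 68 30) = 02 9a; tag = H(5e a8 5c 5c 5c 02 9a) = 02b6
m2: inner = H(34 c2 36 36 36 64 66 62) = 02 c4; tag = H(5e a8 5c 5c 5c 02 c4) = 02e0
m3: inner = H(34 c2 36 36 36 64 73 75) = 02 e4; tag = H(5e a8 5c 5c 5c 02 e4) = 0300 ← matches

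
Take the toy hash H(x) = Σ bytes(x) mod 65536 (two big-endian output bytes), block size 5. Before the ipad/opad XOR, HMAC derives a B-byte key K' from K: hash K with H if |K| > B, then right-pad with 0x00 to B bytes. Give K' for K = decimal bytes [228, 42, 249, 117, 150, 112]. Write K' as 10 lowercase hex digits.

|K| = 6 > B = 5, so first hash the key.
H(K): sum = 228+42+249+117+150+112 = 898 → 03 82.
Zero-pad H(K) = 03 82 to 5 bytes: K' = 03 82 00 00 00.

0382000000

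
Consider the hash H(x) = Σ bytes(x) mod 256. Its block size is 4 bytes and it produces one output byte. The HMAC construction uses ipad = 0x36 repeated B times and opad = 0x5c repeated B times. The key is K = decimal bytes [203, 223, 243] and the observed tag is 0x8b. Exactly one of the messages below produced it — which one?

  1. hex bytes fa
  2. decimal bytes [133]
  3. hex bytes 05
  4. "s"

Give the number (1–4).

2

Key decimal bytes [203, 223, 243] = cb df f3 is 3 bytes ≤ B = 4; zero-pad to 4 bytes: K' = cb df f3 00.
K' ⊕ ipad = fd e9 c5 36; K' ⊕ opad = 97 83 af 5c.
m1: inner = H(fd e9 c5 36 fa) = db; tag = H(97 83 af 5c db) = 00
m2: inner = H(fd e9 c5 36 85) = 66; tag = H(97 83 af 5c 66) = 8b ← matches
m3: inner = H(fd e9 c5 36 05) = e6; tag = H(97 83 af 5c e6) = 0b
m4: inner = H(fd e9 c5 36 73) = 54; tag = H(97 83 af 5c 54) = 79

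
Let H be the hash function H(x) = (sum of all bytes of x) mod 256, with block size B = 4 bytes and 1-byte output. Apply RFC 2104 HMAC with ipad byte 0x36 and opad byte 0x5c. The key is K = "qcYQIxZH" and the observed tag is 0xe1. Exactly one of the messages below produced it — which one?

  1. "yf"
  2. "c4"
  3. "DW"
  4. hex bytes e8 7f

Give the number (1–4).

Key "qcYQIxZH" = 71 63 59 51 49 78 5a 48 is 8 bytes > B = 4, so hash it first: H(key) = e1, then zero-pad to 4 bytes: K' = e1 00 00 00.
K' ⊕ ipad = d7 36 36 36; K' ⊕ opad = bd 5c 5c 5c.
m1: inner = H(d7 36 36 36 79 66) = 58; tag = H(bd 5c 5c 5c 58) = 29
m2: inner = H(d7 36 36 36 63 34) = 10; tag = H(bd 5c 5c 5c 10) = e1 ← matches
m3: inner = H(d7 36 36 36 44 57) = 14; tag = H(bd 5c 5c 5c 14) = e5
m4: inner = H(d7 36 36 36 e8 7f) = e0; tag = H(bd 5c 5c 5c e0) = b1

2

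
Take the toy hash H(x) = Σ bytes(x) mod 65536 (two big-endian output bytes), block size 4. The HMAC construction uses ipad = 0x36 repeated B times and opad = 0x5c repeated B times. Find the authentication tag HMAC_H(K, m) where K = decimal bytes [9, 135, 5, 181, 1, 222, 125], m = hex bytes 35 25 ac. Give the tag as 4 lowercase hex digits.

Key decimal bytes [9, 135, 5, 181, 1, 222, 125] = 09 87 05 b5 01 de 7d is 7 bytes > B = 4, so hash it first: H(key) = 02 a6, then zero-pad to 4 bytes: K' = 02 a6 00 00.
K' ⊕ ipad = 34 90 36 36.  K' ⊕ opad = 5e fa 5c 5c.
Inner input = (K'⊕ipad) ∥ m = 34 90 36 36 ∥ 35 25 ac.
Inner hash: sum = 52+144+54+54+53+37+172 = 566 → 02 36.
Outer input = (K'⊕opad) ∥ inner = 5e fa 5c 5c ∥ 02 36.
Outer hash (tag): sum = 94+250+92+92+2+54 = 584 → 02 48.

0248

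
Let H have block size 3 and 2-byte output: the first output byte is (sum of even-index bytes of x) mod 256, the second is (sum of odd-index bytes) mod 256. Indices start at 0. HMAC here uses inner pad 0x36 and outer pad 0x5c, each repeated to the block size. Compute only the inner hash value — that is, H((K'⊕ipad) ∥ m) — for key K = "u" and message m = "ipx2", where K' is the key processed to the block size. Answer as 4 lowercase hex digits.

Key "u" = 75 is 1 byte ≤ B = 3; zero-pad to 3 bytes: K' = 75 00 00.
K' ⊕ ipad = 43 36 36.
Inner input = 43 36 36 ∥ 69 70 78 32.
Inner hash: even-index sum = 283 mod 256 = 27; odd-index sum = 279 mod 256 = 23 → 1b 17.

1b17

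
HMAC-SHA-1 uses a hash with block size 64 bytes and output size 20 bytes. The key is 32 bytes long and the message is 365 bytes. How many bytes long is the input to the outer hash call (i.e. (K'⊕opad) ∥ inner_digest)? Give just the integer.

Key is 32 ≤ 64 bytes, zero-padded: |K'| = 64.
Outer input = (K'⊕opad) ∥ H(inner) → 64 + 20 = 84 bytes.

84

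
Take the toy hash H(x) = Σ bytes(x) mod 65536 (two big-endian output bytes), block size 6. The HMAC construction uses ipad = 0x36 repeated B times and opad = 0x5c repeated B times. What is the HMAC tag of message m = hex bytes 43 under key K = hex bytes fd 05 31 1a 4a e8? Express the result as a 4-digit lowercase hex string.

0347

Key hex bytes fd 05 31 1a 4a e8 is exactly B = 6 bytes: K' = fd 05 31 1a 4a e8.
K' ⊕ ipad = cb 33 07 2c 7c de.  K' ⊕ opad = a1 59 6d 46 16 b4.
Inner input = (K'⊕ipad) ∥ m = cb 33 07 2c 7c de ∥ 43.
Inner hash: sum = 203+51+7+44+124+222+67 = 718 → 02 ce.
Outer input = (K'⊕opad) ∥ inner = a1 59 6d 46 16 b4 ∥ 02 ce.
Outer hash (tag): sum = 161+89+109+70+22+180+2+206 = 839 → 03 47.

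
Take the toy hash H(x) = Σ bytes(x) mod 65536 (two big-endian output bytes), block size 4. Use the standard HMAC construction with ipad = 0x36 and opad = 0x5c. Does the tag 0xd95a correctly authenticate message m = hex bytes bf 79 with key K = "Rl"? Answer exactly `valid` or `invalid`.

Key "Rl" = 52 6c is 2 bytes ≤ B = 4; zero-pad to 4 bytes: K' = 52 6c 00 00.
K' ⊕ ipad = 64 5a 36 36; K' ⊕ opad = 0e 30 5c 5c.
Inner hash: sum = 100+90+54+54+191+121 = 610 → 02 62.
Outer hash (recomputed tag): sum = 14+48+92+92+2+98 = 346 → 01 5a.
Recomputed tag = 015a; claimed = d95a → mismatch.

invalid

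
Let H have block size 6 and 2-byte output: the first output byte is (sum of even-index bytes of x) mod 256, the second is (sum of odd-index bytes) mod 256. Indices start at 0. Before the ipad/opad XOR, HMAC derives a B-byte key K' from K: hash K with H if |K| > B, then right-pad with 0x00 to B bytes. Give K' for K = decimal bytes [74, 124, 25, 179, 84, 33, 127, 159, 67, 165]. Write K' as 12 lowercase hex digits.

|K| = 10 > B = 6, so first hash the key.
H(K): even-index sum = 377 mod 256 = 121; odd-index sum = 660 mod 256 = 148 → 79 94.
Zero-pad H(K) = 79 94 to 6 bytes: K' = 79 94 00 00 00 00.

799400000000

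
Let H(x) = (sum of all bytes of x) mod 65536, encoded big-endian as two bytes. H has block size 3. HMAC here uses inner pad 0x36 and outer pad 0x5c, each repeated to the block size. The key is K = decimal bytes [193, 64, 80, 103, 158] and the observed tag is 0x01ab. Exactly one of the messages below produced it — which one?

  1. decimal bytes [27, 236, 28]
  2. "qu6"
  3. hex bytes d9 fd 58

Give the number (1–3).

Key decimal bytes [193, 64, 80, 103, 158] = c1 40 50 67 9e is 5 bytes > B = 3, so hash it first: H(key) = 02 56, then zero-pad to 3 bytes: K' = 02 56 00.
K' ⊕ ipad = 34 60 36; K' ⊕ opad = 5e 0a 5c.
m1: inner = H(34 60 36 1b ec 1c) = 01 ed; tag = H(5e 0a 5c 01 ed) = 01b2
m2: inner = H(34 60 36 71 75 36) = 01 e6; tag = H(5e 0a 5c 01 e6) = 01ab ← matches
m3: inner = H(34 60 36 d9 fd 58) = 02 f8; tag = H(5e 0a 5c 02 f8) = 01be

2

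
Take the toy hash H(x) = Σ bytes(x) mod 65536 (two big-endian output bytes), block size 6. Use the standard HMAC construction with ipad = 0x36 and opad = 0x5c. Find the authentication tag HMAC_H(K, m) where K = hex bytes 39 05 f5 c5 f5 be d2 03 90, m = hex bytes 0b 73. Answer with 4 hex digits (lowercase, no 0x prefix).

02c5

Key hex bytes 39 05 f5 c5 f5 be d2 03 90 is 9 bytes > B = 6, so hash it first: H(key) = 05 10, then zero-pad to 6 bytes: K' = 05 10 00 00 00 00.
K' ⊕ ipad = 33 26 36 36 36 36.  K' ⊕ opad = 59 4c 5c 5c 5c 5c.
Inner input = (K'⊕ipad) ∥ m = 33 26 36 36 36 36 ∥ 0b 73.
Inner hash: sum = 51+38+54+54+54+54+11+115 = 431 → 01 af.
Outer input = (K'⊕opad) ∥ inner = 59 4c 5c 5c 5c 5c ∥ 01 af.
Outer hash (tag): sum = 89+76+92+92+92+92+1+175 = 709 → 02 c5.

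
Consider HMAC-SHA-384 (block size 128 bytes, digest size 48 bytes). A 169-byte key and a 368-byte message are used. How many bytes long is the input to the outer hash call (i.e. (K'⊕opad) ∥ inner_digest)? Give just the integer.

176

Key is 169 > 128 bytes, so it is hashed to 48 bytes then zero-padded to 128: |K'| = 128.
Outer input = (K'⊕opad) ∥ H(inner) → 128 + 48 = 176 bytes.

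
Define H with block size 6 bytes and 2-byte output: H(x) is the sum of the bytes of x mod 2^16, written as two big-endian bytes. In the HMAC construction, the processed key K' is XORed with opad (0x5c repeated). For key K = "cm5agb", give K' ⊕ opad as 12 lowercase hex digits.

3f31693d3b3e

Key "cm5agb" = 63 6d 35 61 67 62 is exactly B = 6 bytes: K' = 63 6d 35 61 67 62.
XOR each byte with 0x5c: 63⊕5c=3f, 6d⊕5c=31, 35⊕5c=69, 61⊕5c=3d, 67⊕5c=3b, 62⊕5c=3e.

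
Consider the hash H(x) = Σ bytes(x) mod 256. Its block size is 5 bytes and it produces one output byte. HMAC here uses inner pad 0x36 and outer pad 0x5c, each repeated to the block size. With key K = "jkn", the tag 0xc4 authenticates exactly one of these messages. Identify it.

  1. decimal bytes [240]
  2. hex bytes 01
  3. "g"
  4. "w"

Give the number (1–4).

Key "jkn" = 6a 6b 6e is 3 bytes ≤ B = 5; zero-pad to 5 bytes: K' = 6a 6b 6e 00 00.
K' ⊕ ipad = 5c 5d 58 36 36; K' ⊕ opad = 36 37 32 5c 5c.
m1: inner = H(5c 5d 58 36 36 f0) = 6d; tag = H(36 37 32 5c 5c 6d) = c4 ← matches
m2: inner = H(5c 5d 58 36 36 01) = 7e; tag = H(36 37 32 5c 5c 7e) = d5
m3: inner = H(5c 5d 58 36 36 67) = e4; tag = H(36 37 32 5c 5c e4) = 3b
m4: inner = H(5c 5d 58 36 36 77) = f4; tag = H(36 37 32 5c 5c f4) = 4b

1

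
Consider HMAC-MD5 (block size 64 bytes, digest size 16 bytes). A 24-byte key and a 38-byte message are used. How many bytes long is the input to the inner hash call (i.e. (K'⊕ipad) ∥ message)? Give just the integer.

102

Key is 24 ≤ 64 bytes, zero-padded: |K'| = 64.
Inner input = (K'⊕ipad) ∥ m → 64 + 38 = 102 bytes.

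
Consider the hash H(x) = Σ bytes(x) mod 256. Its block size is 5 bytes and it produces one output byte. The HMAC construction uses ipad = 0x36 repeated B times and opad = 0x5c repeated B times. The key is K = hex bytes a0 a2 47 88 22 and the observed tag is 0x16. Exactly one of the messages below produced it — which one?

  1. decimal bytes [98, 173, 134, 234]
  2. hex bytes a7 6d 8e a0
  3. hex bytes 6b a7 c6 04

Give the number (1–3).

2

Key hex bytes a0 a2 47 88 22 is exactly B = 5 bytes: K' = a0 a2 47 88 22.
K' ⊕ ipad = 96 94 71 be 14; K' ⊕ opad = fc fe 1b d4 7e.
m1: inner = H(96 94 71 be 14 62 ad 86 ea) = ec; tag = H(fc fe 1b d4 7e ec) = 53
m2: inner = H(96 94 71 be 14 a7 6d 8e a0) = af; tag = H(fc fe 1b d4 7e af) = 16 ← matches
m3: inner = H(96 94 71 be 14 6b a7 c6 04) = 49; tag = H(fc fe 1b d4 7e 49) = b0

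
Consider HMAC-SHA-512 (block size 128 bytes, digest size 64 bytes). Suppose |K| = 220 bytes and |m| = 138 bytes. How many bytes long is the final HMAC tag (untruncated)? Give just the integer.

The tag is one SHA-512 digest: 64 bytes.

64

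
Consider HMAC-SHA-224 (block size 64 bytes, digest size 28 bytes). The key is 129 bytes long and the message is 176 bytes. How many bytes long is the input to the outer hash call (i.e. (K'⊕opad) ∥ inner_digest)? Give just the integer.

Key is 129 > 64 bytes, so it is hashed to 28 bytes then zero-padded to 64: |K'| = 64.
Outer input = (K'⊕opad) ∥ H(inner) → 64 + 28 = 92 bytes.

92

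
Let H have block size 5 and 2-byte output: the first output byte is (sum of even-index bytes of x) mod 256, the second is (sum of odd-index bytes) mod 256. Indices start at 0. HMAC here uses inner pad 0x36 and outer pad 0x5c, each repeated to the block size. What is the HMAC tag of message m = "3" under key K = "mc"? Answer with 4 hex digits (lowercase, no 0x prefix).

a762

Key "mc" = 6d 63 is 2 bytes ≤ B = 5; zero-pad to 5 bytes: K' = 6d 63 00 00 00.
K' ⊕ ipad = 5b 55 36 36 36.  K' ⊕ opad = 31 3f 5c 5c 5c.
Inner input = (K'⊕ipad) ∥ m = 5b 55 36 36 36 ∥ 33.
Inner hash: even-index sum = 199 mod 256 = 199; odd-index sum = 190 mod 256 = 190 → c7 be.
Outer input = (K'⊕opad) ∥ inner = 31 3f 5c 5c 5c ∥ c7 be.
Outer hash (tag): even-index sum = 423 mod 256 = 167; odd-index sum = 354 mod 256 = 98 → a7 62.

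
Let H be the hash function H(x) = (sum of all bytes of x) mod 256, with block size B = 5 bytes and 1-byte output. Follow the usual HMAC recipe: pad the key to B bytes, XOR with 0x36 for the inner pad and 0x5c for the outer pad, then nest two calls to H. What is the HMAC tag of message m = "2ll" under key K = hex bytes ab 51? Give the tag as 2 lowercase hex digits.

c8

Key hex bytes ab 51 is 2 bytes ≤ B = 5; zero-pad to 5 bytes: K' = ab 51 00 00 00.
K' ⊕ ipad = 9d 67 36 36 36.  K' ⊕ opad = f7 0d 5c 5c 5c.
Inner input = (K'⊕ipad) ∥ m = 9d 67 36 36 36 ∥ 32 6c 6c.
Inner hash: sum = 157+103+54+54+54+50+108+108 = 688; mod 256 = 176 → b0.
Outer input = (K'⊕opad) ∥ inner = f7 0d 5c 5c 5c ∥ b0.
Outer hash (tag): sum = 247+13+92+92+92+176 = 712; mod 256 = 200 → c8.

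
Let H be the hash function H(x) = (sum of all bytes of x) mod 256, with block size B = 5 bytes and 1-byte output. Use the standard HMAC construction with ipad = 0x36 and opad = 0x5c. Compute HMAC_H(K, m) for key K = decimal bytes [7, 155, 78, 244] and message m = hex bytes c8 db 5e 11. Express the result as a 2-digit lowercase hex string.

Key decimal bytes [7, 155, 78, 244] = 07 9b 4e f4 is 4 bytes ≤ B = 5; zero-pad to 5 bytes: K' = 07 9b 4e f4 00.
K' ⊕ ipad = 31 ad 78 c2 36.  K' ⊕ opad = 5b c7 12 a8 5c.
Inner input = (K'⊕ipad) ∥ m = 31 ad 78 c2 36 ∥ c8 db 5e 11.
Inner hash: sum = 49+173+120+194+54+200+219+94+17 = 1120; mod 256 = 96 → 60.
Outer input = (K'⊕opad) ∥ inner = 5b c7 12 a8 5c ∥ 60.
Outer hash (tag): sum = 91+199+18+168+92+96 = 664; mod 256 = 152 → 98.

98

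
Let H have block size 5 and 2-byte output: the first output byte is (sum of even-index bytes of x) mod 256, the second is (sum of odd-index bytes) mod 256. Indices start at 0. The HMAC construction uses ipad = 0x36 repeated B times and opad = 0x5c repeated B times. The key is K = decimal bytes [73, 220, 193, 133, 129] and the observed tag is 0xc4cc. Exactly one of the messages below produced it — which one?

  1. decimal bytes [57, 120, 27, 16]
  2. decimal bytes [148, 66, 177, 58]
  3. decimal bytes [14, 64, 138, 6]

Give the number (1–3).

3

Key decimal bytes [73, 220, 193, 133, 129] = 49 dc c1 85 81 is exactly B = 5 bytes: K' = 49 dc c1 85 81.
K' ⊕ ipad = 7f ea f7 b3 b7; K' ⊕ opad = 15 80 9d d9 dd.
m1: inner = H(7f ea f7 b3 b7 39 78 1b 10) = b5 f1; tag = H(15 80 9d d9 dd b5 f1) = 800e
m2: inner = H(7f ea f7 b3 b7 94 42 b1 3a) = a9 e2; tag = H(15 80 9d d9 dd a9 e2) = 7102
m3: inner = H(7f ea f7 b3 b7 0e 40 8a 06) = 73 35; tag = H(15 80 9d d9 dd 73 35) = c4cc ← matches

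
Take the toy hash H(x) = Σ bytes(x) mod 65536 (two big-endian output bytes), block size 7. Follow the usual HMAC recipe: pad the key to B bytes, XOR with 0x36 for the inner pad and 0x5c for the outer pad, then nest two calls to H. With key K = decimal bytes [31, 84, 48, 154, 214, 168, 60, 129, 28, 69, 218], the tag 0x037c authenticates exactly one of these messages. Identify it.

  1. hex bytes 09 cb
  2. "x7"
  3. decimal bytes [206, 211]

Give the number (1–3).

Key decimal bytes [31, 84, 48, 154, 214, 168, 60, 129, 28, 69, 218] = 1f 54 30 9a d6 a8 3c 81 1c 45 da is 11 bytes > B = 7, so hash it first: H(key) = 04 b3, then zero-pad to 7 bytes: K' = 04 b3 00 00 00 00 00.
K' ⊕ ipad = 32 85 36 36 36 36 36; K' ⊕ opad = 58 ef 5c 5c 5c 5c 5c.
m1: inner = H(32 85 36 36 36 36 36 09 cb) = 02 99; tag = H(58 ef 5c 5c 5c 5c 5c 02 99) = 03ae
m2: inner = H(32 85 36 36 36 36 36 78 37) = 02 74; tag = H(58 ef 5c 5c 5c 5c 5c 02 74) = 0389
m3: inner = H(32 85 36 36 36 36 36 ce d3) = 03 66; tag = H(58 ef 5c 5c 5c 5c 5c 03 66) = 037c ← matches

3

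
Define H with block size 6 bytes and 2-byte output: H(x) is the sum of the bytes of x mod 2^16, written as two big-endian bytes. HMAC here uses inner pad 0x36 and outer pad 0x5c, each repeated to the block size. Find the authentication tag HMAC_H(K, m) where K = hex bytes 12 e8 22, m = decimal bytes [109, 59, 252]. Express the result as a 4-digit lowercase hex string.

Key hex bytes 12 e8 22 is 3 bytes ≤ B = 6; zero-pad to 6 bytes: K' = 12 e8 22 00 00 00.
K' ⊕ ipad = 24 de 14 36 36 36.  K' ⊕ opad = 4e b4 7e 5c 5c 5c.
Inner input = (K'⊕ipad) ∥ m = 24 de 14 36 36 36 ∥ 6d 3b fc.
Inner hash: sum = 36+222+20+54+54+54+109+59+252 = 860 → 03 5c.
Outer input = (K'⊕opad) ∥ inner = 4e b4 7e 5c 5c 5c ∥ 03 5c.
Outer hash (tag): sum = 78+180+126+92+92+92+3+92 = 755 → 02 f3.

02f3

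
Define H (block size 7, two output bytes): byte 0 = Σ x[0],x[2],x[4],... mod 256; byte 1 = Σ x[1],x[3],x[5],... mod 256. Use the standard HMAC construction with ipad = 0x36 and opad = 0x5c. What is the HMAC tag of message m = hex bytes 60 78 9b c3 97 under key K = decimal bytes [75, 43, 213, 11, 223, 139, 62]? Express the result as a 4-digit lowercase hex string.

Key decimal bytes [75, 43, 213, 11, 223, 139, 62] = 4b 2b d5 0b df 8b 3e is exactly B = 7 bytes: K' = 4b 2b d5 0b df 8b 3e.
K' ⊕ ipad = 7d 1d e3 3d e9 bd 08.  K' ⊕ opad = 17 77 89 57 83 d7 62.
Inner input = (K'⊕ipad) ∥ m = 7d 1d e3 3d e9 bd 08 ∥ 60 78 9b c3 97.
Inner hash: even-index sum = 908 mod 256 = 140; odd-index sum = 681 mod 256 = 169 → 8c a9.
Outer input = (K'⊕opad) ∥ inner = 17 77 89 57 83 d7 62 ∥ 8c a9.
Outer hash (tag): even-index sum = 558 mod 256 = 46; odd-index sum = 561 mod 256 = 49 → 2e 31.

2e31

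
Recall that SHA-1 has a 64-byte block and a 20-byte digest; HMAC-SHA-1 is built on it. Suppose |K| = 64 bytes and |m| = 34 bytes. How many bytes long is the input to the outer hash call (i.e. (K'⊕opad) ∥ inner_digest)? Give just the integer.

Key is 64 ≤ 64 bytes, zero-padded: |K'| = 64.
Outer input = (K'⊕opad) ∥ H(inner) → 64 + 20 = 84 bytes.

84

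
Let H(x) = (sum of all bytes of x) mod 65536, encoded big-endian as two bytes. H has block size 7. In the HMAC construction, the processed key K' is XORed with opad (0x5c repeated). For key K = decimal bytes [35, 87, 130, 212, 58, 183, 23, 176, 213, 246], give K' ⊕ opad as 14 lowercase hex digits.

Key decimal bytes [35, 87, 130, 212, 58, 183, 23, 176, 213, 246] = 23 57 82 d4 3a b7 17 b0 d5 f6 is 10 bytes > B = 7, so hash it first: H(key) = 05 53, then zero-pad to 7 bytes: K' = 05 53 00 00 00 00 00.
XOR each byte with 0x5c: 05⊕5c=59, 53⊕5c=0f, 00⊕5c=5c, 00⊕5c=5c, 00⊕5c=5c, 00⊕5c=5c, 00⊕5c=5c.

590f5c5c5c5c5c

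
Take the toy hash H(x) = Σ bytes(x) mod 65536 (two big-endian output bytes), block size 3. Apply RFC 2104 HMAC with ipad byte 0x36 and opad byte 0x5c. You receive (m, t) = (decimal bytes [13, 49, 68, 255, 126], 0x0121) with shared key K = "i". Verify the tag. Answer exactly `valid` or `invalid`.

Key "i" = 69 is 1 byte ≤ B = 3; zero-pad to 3 bytes: K' = 69 00 00.
K' ⊕ ipad = 5f 36 36; K' ⊕ opad = 35 5c 5c.
Inner hash: sum = 95+54+54+13+49+68+255+126 = 714 → 02 ca.
Outer hash (recomputed tag): sum = 53+92+92+2+202 = 441 → 01 b9.
Recomputed tag = 01b9; claimed = 0121 → mismatch.

invalid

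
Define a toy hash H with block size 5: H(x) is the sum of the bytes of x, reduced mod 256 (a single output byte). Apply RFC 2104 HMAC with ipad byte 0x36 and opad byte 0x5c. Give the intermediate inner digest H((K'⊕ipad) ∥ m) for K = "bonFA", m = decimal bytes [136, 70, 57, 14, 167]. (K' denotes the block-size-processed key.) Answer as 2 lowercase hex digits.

Key "bonFA" = 62 6f 6e 46 41 is exactly B = 5 bytes: K' = 62 6f 6e 46 41.
K' ⊕ ipad = 54 59 58 70 77.
Inner input = 54 59 58 70 77 ∥ 88 46 39 0e a7.
Inner hash: sum = 84+89+88+112+119+136+70+57+14+167 = 936; mod 256 = 168 → a8.

a8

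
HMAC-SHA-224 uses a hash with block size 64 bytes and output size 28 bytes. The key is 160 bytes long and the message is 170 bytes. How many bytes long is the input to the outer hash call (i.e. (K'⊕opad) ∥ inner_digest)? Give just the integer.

92

Key is 160 > 64 bytes, so it is hashed to 28 bytes then zero-padded to 64: |K'| = 64.
Outer input = (K'⊕opad) ∥ H(inner) → 64 + 28 = 92 bytes.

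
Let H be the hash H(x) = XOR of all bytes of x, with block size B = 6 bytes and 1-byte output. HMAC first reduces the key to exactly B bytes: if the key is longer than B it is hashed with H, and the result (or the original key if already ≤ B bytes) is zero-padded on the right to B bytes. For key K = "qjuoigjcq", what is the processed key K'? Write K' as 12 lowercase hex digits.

770000000000

|K| = 9 > B = 6, so first hash the key.
H(K): XOR 71⊕6a⊕75⊕6f⊕69⊕67⊕6a⊕63⊕71 = 77.
Zero-pad H(K) = 77 to 6 bytes: K' = 77 00 00 00 00 00.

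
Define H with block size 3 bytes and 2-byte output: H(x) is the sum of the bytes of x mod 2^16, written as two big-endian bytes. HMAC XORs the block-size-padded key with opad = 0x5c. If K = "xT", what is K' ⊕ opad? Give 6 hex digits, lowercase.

Key "xT" = 78 54 is 2 bytes ≤ B = 3; zero-pad to 3 bytes: K' = 78 54 00.
XOR each byte with 0x5c: 78⊕5c=24, 54⊕5c=08, 00⊕5c=5c.

24085c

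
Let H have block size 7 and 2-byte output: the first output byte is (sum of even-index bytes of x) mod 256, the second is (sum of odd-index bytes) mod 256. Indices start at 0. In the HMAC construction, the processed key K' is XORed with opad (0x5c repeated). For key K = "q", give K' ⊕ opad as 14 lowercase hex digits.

2d5c5c5c5c5c5c

Key "q" = 71 is 1 byte ≤ B = 7; zero-pad to 7 bytes: K' = 71 00 00 00 00 00 00.
XOR each byte with 0x5c: 71⊕5c=2d, 00⊕5c=5c, 00⊕5c=5c, 00⊕5c=5c, 00⊕5c=5c, 00⊕5c=5c, 00⊕5c=5c.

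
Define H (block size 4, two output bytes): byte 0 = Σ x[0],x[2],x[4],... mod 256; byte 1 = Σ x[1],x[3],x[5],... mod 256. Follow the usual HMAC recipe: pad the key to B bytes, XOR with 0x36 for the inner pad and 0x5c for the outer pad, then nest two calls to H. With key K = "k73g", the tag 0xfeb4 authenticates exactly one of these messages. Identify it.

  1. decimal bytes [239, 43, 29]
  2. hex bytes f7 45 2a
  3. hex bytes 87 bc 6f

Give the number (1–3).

3

Key "k73g" = 6b 37 33 67 is exactly B = 4 bytes: K' = 6b 37 33 67.
K' ⊕ ipad = 5d 01 05 51; K' ⊕ opad = 37 6b 6f 3b.
m1: inner = H(5d 01 05 51 ef 2b 1d) = 6e 7d; tag = H(37 6b 6f 3b 6e 7d) = 1423
m2: inner = H(5d 01 05 51 f7 45 2a) = 83 97; tag = H(37 6b 6f 3b 83 97) = 293d
m3: inner = H(5d 01 05 51 87 bc 6f) = 58 0e; tag = H(37 6b 6f 3b 58 0e) = feb4 ← matches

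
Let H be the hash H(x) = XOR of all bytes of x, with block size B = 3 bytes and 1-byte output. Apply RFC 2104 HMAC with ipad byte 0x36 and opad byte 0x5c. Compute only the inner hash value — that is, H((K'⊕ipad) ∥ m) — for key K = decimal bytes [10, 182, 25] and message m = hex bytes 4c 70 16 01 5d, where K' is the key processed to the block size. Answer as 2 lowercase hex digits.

Key decimal bytes [10, 182, 25] = 0a b6 19 is exactly B = 3 bytes: K' = 0a b6 19.
K' ⊕ ipad = 3c 80 2f.
Inner input = 3c 80 2f ∥ 4c 70 16 01 5d.
Inner hash: XOR 3c⊕80⊕2f⊕4c⊕70⊕16⊕01⊕5d = e5.

e5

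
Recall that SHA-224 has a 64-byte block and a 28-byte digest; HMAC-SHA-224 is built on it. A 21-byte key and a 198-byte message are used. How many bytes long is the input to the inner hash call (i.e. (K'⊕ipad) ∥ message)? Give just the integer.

262

Key is 21 ≤ 64 bytes, zero-padded: |K'| = 64.
Inner input = (K'⊕ipad) ∥ m → 64 + 198 = 262 bytes.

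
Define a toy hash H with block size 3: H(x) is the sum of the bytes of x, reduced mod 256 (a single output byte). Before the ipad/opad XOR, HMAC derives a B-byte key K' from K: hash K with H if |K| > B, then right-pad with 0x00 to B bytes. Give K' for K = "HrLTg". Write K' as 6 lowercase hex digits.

|K| = 5 > B = 3, so first hash the key.
H(K): sum = 72+114+76+84+103 = 449; mod 256 = 193 → c1.
Zero-pad H(K) = c1 to 3 bytes: K' = c1 00 00.

c10000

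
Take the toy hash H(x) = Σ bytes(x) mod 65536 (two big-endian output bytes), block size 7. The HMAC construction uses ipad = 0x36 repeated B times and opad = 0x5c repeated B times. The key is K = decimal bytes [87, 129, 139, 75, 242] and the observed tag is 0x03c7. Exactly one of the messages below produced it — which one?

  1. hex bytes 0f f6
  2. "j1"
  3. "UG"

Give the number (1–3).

1

Key decimal bytes [87, 129, 139, 75, 242] = 57 81 8b 4b f2 is 5 bytes ≤ B = 7; zero-pad to 7 bytes: K' = 57 81 8b 4b f2 00 00.
K' ⊕ ipad = 61 b7 bd 7d c4 36 36; K' ⊕ opad = 0b dd d7 17 ae 5c 5c.
m1: inner = H(61 b7 bd 7d c4 36 36 0f f6) = 04 87; tag = H(0b dd d7 17 ae 5c 5c 04 87) = 03c7 ← matches
m2: inner = H(61 b7 bd 7d c4 36 36 6a 31) = 04 1d; tag = H(0b dd d7 17 ae 5c 5c 04 1d) = 035d
m3: inner = H(61 b7 bd 7d c4 36 36 55 47) = 04 1e; tag = H(0b dd d7 17 ae 5c 5c 04 1e) = 035e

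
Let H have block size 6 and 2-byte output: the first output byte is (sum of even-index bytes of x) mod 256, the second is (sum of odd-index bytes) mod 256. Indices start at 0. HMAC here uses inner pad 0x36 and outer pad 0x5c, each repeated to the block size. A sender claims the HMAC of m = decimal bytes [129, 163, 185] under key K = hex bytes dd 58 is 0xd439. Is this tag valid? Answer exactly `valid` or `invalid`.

Key hex bytes dd 58 is 2 bytes ≤ B = 6; zero-pad to 6 bytes: K' = dd 58 00 00 00 00.
K' ⊕ ipad = eb 6e 36 36 36 36; K' ⊕ opad = 81 04 5c 5c 5c 5c.
Inner hash: even-index sum = 657 mod 256 = 145; odd-index sum = 381 mod 256 = 125 → 91 7d.
Outer hash (recomputed tag): even-index sum = 458 mod 256 = 202; odd-index sum = 313 mod 256 = 57 → ca 39.
Recomputed tag = ca39; claimed = d439 → mismatch.

invalid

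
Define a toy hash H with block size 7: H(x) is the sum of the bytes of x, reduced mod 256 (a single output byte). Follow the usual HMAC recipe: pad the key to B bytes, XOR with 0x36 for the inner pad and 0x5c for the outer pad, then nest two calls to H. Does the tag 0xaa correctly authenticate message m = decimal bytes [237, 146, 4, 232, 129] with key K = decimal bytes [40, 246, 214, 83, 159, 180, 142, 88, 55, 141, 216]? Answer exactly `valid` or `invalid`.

invalid

Key decimal bytes [40, 246, 214, 83, 159, 180, 142, 88, 55, 141, 216] = 28 f6 d6 53 9f b4 8e 58 37 8d d8 is 11 bytes > B = 7, so hash it first: H(key) = 1c, then zero-pad to 7 bytes: K' = 1c 00 00 00 00 00 00.
K' ⊕ ipad = 2a 36 36 36 36 36 36; K' ⊕ opad = 40 5c 5c 5c 5c 5c 5c.
Inner hash: sum = 42+54+54+54+54+54+54+237+146+4+232+129 = 1114; mod 256 = 90 → 5a.
Outer hash (recomputed tag): sum = 64+92+92+92+92+92+92+90 = 706; mod 256 = 194 → c2.
Recomputed tag = c2; claimed = aa → mismatch.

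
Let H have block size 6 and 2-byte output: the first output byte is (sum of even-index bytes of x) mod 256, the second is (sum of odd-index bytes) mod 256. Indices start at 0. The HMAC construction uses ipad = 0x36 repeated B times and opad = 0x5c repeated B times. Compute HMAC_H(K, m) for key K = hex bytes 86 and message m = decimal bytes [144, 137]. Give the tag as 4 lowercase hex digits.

Key hex bytes 86 is 1 byte ≤ B = 6; zero-pad to 6 bytes: K' = 86 00 00 00 00 00.
K' ⊕ ipad = b0 36 36 36 36 36.  K' ⊕ opad = da 5c 5c 5c 5c 5c.
Inner input = (K'⊕ipad) ∥ m = b0 36 36 36 36 36 ∥ 90 89.
Inner hash: even-index sum = 428 mod 256 = 172; odd-index sum = 299 mod 256 = 43 → ac 2b.
Outer input = (K'⊕opad) ∥ inner = da 5c 5c 5c 5c 5c ∥ ac 2b.
Outer hash (tag): even-index sum = 574 mod 256 = 62; odd-index sum = 319 mod 256 = 63 → 3e 3f.

3e3f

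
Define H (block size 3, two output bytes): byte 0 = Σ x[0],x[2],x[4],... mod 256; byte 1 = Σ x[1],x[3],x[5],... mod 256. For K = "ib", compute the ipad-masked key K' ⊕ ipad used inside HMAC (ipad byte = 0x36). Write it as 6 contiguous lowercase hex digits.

5f5436

Key "ib" = 69 62 is 2 bytes ≤ B = 3; zero-pad to 3 bytes: K' = 69 62 00.
XOR each byte with 0x36: 69⊕36=5f, 62⊕36=54, 00⊕36=36.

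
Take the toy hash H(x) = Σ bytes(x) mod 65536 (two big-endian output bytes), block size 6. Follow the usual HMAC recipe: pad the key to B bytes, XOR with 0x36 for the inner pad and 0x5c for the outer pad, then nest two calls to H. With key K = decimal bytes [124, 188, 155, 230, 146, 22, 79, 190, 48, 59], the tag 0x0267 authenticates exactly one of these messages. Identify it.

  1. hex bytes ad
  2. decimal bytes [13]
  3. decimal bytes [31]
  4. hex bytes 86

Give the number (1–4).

Key decimal bytes [124, 188, 155, 230, 146, 22, 79, 190, 48, 59] = 7c bc 9b e6 92 16 4f be 30 3b is 10 bytes > B = 6, so hash it first: H(key) = 04 d9, then zero-pad to 6 bytes: K' = 04 d9 00 00 00 00.
K' ⊕ ipad = 32 ef 36 36 36 36; K' ⊕ opad = 58 85 5c 5c 5c 5c.
m1: inner = H(32 ef 36 36 36 36 ad) = 02 a6; tag = H(58 85 5c 5c 5c 5c 02 a6) = 02f5
m2: inner = H(32 ef 36 36 36 36 0d) = 02 06; tag = H(58 85 5c 5c 5c 5c 02 06) = 0255
m3: inner = H(32 ef 36 36 36 36 1f) = 02 18; tag = H(58 85 5c 5c 5c 5c 02 18) = 0267 ← matches
m4: inner = H(32 ef 36 36 36 36 86) = 02 7f; tag = H(58 85 5c 5c 5c 5c 02 7f) = 02ce

3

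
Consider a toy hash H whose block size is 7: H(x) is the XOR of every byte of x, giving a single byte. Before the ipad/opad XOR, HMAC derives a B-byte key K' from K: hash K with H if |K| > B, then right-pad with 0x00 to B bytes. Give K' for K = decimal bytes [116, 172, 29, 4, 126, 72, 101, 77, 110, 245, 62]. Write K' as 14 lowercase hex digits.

|K| = 11 > B = 7, so first hash the key.
H(K): XOR 74⊕ac⊕1d⊕04⊕7e⊕48⊕65⊕4d⊕6e⊕f5⊕3e = 7a.
Zero-pad H(K) = 7a to 7 bytes: K' = 7a 00 00 00 00 00 00.

7a000000000000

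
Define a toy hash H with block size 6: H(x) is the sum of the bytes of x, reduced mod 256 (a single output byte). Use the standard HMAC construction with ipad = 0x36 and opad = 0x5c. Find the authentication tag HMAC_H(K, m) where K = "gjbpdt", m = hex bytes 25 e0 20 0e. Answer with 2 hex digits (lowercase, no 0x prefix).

Key "gjbpdt" = 67 6a 62 70 64 74 is exactly B = 6 bytes: K' = 67 6a 62 70 64 74.
K' ⊕ ipad = 51 5c 54 46 52 42.  K' ⊕ opad = 3b 36 3e 2c 38 28.
Inner input = (K'⊕ipad) ∥ m = 51 5c 54 46 52 42 ∥ 25 e0 20 0e.
Inner hash: sum = 81+92+84+70+82+66+37+224+32+14 = 782; mod 256 = 14 → 0e.
Outer input = (K'⊕opad) ∥ inner = 3b 36 3e 2c 38 28 ∥ 0e.
Outer hash (tag): sum = 59+54+62+44+56+40+14 = 329; mod 256 = 73 → 49.

49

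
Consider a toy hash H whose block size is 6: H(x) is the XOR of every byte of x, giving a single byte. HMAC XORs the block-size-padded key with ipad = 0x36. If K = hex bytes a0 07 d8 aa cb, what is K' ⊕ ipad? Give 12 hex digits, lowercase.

9631ee9cfd36

Key hex bytes a0 07 d8 aa cb is 5 bytes ≤ B = 6; zero-pad to 6 bytes: K' = a0 07 d8 aa cb 00.
XOR each byte with 0x36: a0⊕36=96, 07⊕36=31, d8⊕36=ee, aa⊕36=9c, cb⊕36=fd, 00⊕36=36.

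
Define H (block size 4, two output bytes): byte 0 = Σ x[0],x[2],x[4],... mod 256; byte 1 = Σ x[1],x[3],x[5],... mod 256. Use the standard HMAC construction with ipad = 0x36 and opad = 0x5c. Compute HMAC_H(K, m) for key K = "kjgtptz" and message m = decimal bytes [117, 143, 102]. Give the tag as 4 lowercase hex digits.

d793

Key "kjgtptz" = 6b 6a 67 74 70 74 7a is 7 bytes > B = 4, so hash it first: H(key) = bc 52, then zero-pad to 4 bytes: K' = bc 52 00 00.
K' ⊕ ipad = 8a 64 36 36.  K' ⊕ opad = e0 0e 5c 5c.
Inner input = (K'⊕ipad) ∥ m = 8a 64 36 36 ∥ 75 8f 66.
Inner hash: even-index sum = 411 mod 256 = 155; odd-index sum = 297 mod 256 = 41 → 9b 29.
Outer input = (K'⊕opad) ∥ inner = e0 0e 5c 5c ∥ 9b 29.
Outer hash (tag): even-index sum = 471 mod 256 = 215; odd-index sum = 147 mod 256 = 147 → d7 93.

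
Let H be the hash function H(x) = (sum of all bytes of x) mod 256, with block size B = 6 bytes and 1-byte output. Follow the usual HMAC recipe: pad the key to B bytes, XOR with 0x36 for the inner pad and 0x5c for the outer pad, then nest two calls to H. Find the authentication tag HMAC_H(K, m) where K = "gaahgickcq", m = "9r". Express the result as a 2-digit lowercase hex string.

19

Key "gaahgickcq" = 67 61 61 68 67 69 63 6b 63 71 is 10 bytes > B = 6, so hash it first: H(key) = 03, then zero-pad to 6 bytes: K' = 03 00 00 00 00 00.
K' ⊕ ipad = 35 36 36 36 36 36.  K' ⊕ opad = 5f 5c 5c 5c 5c 5c.
Inner input = (K'⊕ipad) ∥ m = 35 36 36 36 36 36 ∥ 39 72.
Inner hash: sum = 53+54+54+54+54+54+57+114 = 494; mod 256 = 238 → ee.
Outer input = (K'⊕opad) ∥ inner = 5f 5c 5c 5c 5c 5c ∥ ee.
Outer hash (tag): sum = 95+92+92+92+92+92+238 = 793; mod 256 = 25 → 19.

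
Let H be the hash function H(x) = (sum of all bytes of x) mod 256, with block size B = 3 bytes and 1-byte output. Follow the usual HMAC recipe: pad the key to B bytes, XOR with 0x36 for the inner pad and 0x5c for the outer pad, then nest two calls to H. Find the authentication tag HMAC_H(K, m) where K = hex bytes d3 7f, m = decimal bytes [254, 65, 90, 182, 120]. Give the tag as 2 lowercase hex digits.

Key hex bytes d3 7f is 2 bytes ≤ B = 3; zero-pad to 3 bytes: K' = d3 7f 00.
K' ⊕ ipad = e5 49 36.  K' ⊕ opad = 8f 23 5c.
Inner input = (K'⊕ipad) ∥ m = e5 49 36 ∥ fe 41 5a b6 78.
Inner hash: sum = 229+73+54+254+65+90+182+120 = 1067; mod 256 = 43 → 2b.
Outer input = (K'⊕opad) ∥ inner = 8f 23 5c ∥ 2b.
Outer hash (tag): sum = 143+35+92+43 = 313; mod 256 = 57 → 39.

39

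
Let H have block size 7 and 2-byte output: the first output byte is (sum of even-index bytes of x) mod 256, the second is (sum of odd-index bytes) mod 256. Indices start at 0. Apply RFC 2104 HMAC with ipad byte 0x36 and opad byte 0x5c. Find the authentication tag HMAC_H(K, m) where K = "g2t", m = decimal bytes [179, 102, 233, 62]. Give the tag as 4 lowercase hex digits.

Key "g2t" = 67 32 74 is 3 bytes ≤ B = 7; zero-pad to 7 bytes: K' = 67 32 74 00 00 00 00.
K' ⊕ ipad = 51 04 42 36 36 36 36.  K' ⊕ opad = 3b 6e 28 5c 5c 5c 5c.
Inner input = (K'⊕ipad) ∥ m = 51 04 42 36 36 36 36 ∥ b3 66 e9 3e.
Inner hash: even-index sum = 419 mod 256 = 163; odd-index sum = 524 mod 256 = 12 → a3 0c.
Outer input = (K'⊕opad) ∥ inner = 3b 6e 28 5c 5c 5c 5c ∥ a3 0c.
Outer hash (tag): even-index sum = 295 mod 256 = 39; odd-index sum = 457 mod 256 = 201 → 27 c9.

27c9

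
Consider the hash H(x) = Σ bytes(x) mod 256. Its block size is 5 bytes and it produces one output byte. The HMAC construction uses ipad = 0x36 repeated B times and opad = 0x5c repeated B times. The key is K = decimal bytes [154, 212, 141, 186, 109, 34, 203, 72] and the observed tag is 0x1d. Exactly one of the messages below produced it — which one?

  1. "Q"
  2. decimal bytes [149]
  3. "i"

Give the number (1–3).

3

Key decimal bytes [154, 212, 141, 186, 109, 34, 203, 72] = 9a d4 8d ba 6d 22 cb 48 is 8 bytes > B = 5, so hash it first: H(key) = 57, then zero-pad to 5 bytes: K' = 57 00 00 00 00.
K' ⊕ ipad = 61 36 36 36 36; K' ⊕ opad = 0b 5c 5c 5c 5c.
m1: inner = H(61 36 36 36 36 51) = 8a; tag = H(0b 5c 5c 5c 5c 8a) = 05
m2: inner = H(61 36 36 36 36 95) = ce; tag = H(0b 5c 5c 5c 5c ce) = 49
m3: inner = H(61 36 36 36 36 69) = a2; tag = H(0b 5c 5c 5c 5c a2) = 1d ← matches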